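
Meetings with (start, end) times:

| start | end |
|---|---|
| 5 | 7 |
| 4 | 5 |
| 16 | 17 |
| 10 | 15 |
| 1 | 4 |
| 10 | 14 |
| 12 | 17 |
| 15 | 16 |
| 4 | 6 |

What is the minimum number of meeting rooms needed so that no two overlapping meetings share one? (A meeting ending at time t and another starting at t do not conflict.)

3

Count concurrent intervals with a sweep; the peak is the room count.
Events (time:±→running): 1:+→1 4:-→0 4:+→1 4:+→2 5:-→1 5:+→2 6:-→1 7:-→0 10:+→1 10:+→2 12:+→3 … peak 3.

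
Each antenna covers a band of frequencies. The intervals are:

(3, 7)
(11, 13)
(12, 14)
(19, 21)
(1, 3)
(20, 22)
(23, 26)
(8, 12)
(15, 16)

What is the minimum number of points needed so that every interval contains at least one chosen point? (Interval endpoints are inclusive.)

Sort by right endpoint; whenever an interval is uncovered, place a point at its right end.
Sorted: [1,3] [3,7] [8,12] [11,13] [12,14] [15,16] [19,21] [20,22] [23,26]
{[1,3],[3,7]} hit by 3; {[8,12],[11,13],[12,14]} hit by 12; {[15,16]} hit by 16; {[19,21],[20,22]} hit by 21; {[23,26]} hit by 26.
Points: 3, 12, 16, 21, 26 (5 total).

5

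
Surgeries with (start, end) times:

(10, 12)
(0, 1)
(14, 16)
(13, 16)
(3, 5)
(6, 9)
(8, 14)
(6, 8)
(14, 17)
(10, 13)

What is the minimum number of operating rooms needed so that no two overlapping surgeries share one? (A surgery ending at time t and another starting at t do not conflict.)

3

Events (time:±→running): 0:+→1 1:-→0 3:+→1 5:-→0 6:+→1 6:+→2 8:-→1 8:+→2 9:-→1 10:+→2 10:+→3 … peak 3.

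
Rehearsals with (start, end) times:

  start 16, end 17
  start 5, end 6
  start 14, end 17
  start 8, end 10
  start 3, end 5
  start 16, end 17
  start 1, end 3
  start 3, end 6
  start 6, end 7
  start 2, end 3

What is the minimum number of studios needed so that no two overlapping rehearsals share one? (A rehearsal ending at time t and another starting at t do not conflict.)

Count concurrent intervals with a sweep; the peak is the room count.
starts: [1, 2, 3, 3, 5, 6, 8, 14, 16, 16]
ends:   [3, 3, 5, 6, 6, 7, 10, 17, 17, 17]
s1→1 s2→2 e3→1 e3→0 s3→1 s3→2 e5→1 s5→2 e6→1 e6→0 s6→1 e7→0 s8→1 e10→0 s14→1 s16→2 s16→3  — peak 3.

3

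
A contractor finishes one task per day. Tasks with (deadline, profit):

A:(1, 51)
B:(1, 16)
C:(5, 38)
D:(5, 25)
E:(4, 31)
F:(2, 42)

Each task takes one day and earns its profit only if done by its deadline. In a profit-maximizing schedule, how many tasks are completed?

5

Take jobs in profit order; each goes to the latest open slot no later than its deadline.
Profit order: A=51 F=42 C=38 E=31 D=25 B=16
Assign: A→slot 1, F→slot 2, C→slot 5, E→slot 4, D→slot 3, B skipped.
Slots: [1:A] [2:F] [3:D] [4:E] [5:C]
5 of 6 scheduled.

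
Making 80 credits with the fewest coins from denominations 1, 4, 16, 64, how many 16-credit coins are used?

80 = 1×64 + 1×16
Count of 16: 1

1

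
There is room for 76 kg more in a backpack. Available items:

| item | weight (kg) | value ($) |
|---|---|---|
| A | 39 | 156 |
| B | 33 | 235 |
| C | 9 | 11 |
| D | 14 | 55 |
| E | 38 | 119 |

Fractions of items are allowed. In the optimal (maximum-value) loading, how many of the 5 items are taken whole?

Order: B (235/33=7.12) > A (156/39=4.00) > D (55/14=3.93) > E (119/38=3.13) > C (11/9=1.22)
Fill: take B (33 @ 235) → take A (39 @ 156) → take 4/14 of D → 15.71; 76/76 used.
2 item(s) taken whole; one partial (take 4/14 of D).

2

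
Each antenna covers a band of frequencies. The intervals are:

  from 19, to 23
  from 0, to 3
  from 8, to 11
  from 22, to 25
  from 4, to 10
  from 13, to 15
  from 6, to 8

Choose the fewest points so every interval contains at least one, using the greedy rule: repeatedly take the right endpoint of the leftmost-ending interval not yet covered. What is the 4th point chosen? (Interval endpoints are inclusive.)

Process intervals by earliest right end; each time one isn't hit yet, stab at its right endpoint.
By right end: [0,3]  [6,8]  [4,10]  [8,11]  [13,15]  [19,23]  [22,25]
[0,3] uncovered → point at 3; [6,8] uncovered → point at 8; [13,15] uncovered → point at 15; [19,23] uncovered → point at 23.
Points: 3, 8, 15, 23 (4 total).

23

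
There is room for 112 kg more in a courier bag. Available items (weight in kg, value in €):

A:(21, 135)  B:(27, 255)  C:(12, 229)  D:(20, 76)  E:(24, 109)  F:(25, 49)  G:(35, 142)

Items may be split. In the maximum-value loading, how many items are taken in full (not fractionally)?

Sort by value per unit weight and fill in that order.
Ratios (sorted): C 19.08, B 9.44, A 6.43, E 4.54, G 4.06, D 3.80, F 1.96
take C (12 @ 229); take B (27 @ 255); take A (21 @ 135); take E (24 @ 109); take 28/35 of G → 113.60. Capacity used 112/112.
4 item(s) taken whole; one partial (take 28/35 of G).

4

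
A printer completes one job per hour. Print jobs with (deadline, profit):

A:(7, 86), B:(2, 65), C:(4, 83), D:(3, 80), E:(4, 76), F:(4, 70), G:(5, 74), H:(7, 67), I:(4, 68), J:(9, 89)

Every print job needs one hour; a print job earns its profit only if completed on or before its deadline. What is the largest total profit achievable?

Sort by profit descending; place each in the latest free slot ≤ its deadline.
Profit order: J=89 A=86 C=83 D=80 E=76 G=74 F=70 I=68 H=67 B=65
Assign: J→slot 9, A→slot 7, C→slot 4, D→slot 3, E→slot 2, G→slot 5, F→slot 1, I skipped, H→slot 6, B skipped.
Slots: [1:F] [2:E] [3:D] [4:C] [5:G] [6:H] [7:A] [9:J]
Profit = 70 + 76 + 80 + 83 + 74 + 67 + 86 + 89 = 625

625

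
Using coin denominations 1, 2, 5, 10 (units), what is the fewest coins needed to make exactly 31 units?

4

Greedy: take as many of the largest coin as possible, then repeat with the remainder.
31 = 3×10 + 1×1
Total coins = 3 + 1 = 4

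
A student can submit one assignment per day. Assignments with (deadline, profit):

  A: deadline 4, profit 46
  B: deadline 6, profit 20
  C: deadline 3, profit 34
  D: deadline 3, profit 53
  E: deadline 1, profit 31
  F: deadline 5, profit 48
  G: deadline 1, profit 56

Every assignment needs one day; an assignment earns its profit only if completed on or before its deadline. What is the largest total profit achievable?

By profit: G(d1,56), D(d3,53), F(d5,48), A(d4,46), C(d3,34), E(d1,31), B(d6,20)
G→slot 1; D→slot 3; F→slot 5; A→slot 4; C→slot 2; E skipped; B→slot 6.
Profit = 56 + 34 + 53 + 46 + 48 + 20 = 257

257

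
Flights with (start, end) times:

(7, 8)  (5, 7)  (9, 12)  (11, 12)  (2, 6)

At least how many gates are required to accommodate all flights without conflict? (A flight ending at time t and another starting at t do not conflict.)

The answer is the maximum number of intervals overlapping at any instant.
Events (time:±→running): 2:+→1 5:+→2 … peak 2.

2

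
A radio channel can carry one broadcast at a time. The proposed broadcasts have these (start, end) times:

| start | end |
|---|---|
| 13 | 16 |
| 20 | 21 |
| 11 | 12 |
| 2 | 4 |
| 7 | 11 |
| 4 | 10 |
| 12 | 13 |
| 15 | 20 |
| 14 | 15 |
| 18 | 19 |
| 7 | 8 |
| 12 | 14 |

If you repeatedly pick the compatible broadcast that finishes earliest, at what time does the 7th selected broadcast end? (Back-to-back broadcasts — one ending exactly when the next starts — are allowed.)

By end time: (2,4), (7,8), (4,10), (7,11), (11,12), (12,13), (12,14), (14,15), (13,16), (18,19), (15,20), (20,21).
Pick (2,4); next start ≥ 4 → (7,8); next start ≥ 8 → (11,12); next start ≥ 12 → (12,13); next start ≥ 13 → (14,15); next start ≥ 15 → (18,19); next start ≥ 19 → (20,21).
Selected: (2,4) (7,8) (11,12) (12,13) (14,15) (18,19) (20,21)

21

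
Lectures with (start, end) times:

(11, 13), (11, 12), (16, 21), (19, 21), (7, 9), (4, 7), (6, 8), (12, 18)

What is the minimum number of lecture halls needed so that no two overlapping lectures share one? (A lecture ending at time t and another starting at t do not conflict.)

Events (time:±→running): 4:+→1 6:+→2 … peak 2.

2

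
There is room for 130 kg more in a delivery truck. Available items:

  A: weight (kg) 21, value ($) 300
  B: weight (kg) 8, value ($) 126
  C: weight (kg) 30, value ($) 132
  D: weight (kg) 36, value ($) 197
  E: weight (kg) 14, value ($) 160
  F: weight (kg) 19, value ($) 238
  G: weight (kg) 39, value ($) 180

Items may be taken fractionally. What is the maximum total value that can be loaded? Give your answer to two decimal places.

Sort by value per unit weight and fill in that order.
Order: B (126/8=15.75) > A (300/21=14.29) > F (238/19=12.53) > E (160/14=11.43) > D (197/36=5.47) > G (180/39=4.62) > C (132/30=4.40)
Fill: take B (8 @ 126) → take A (21 @ 300) → take F (19 @ 238) → take E (14 @ 160) → take D (36 @ 197) → take 32/39 of G → 147.69; 130/130 used.
Total value = 1168.69

1168.69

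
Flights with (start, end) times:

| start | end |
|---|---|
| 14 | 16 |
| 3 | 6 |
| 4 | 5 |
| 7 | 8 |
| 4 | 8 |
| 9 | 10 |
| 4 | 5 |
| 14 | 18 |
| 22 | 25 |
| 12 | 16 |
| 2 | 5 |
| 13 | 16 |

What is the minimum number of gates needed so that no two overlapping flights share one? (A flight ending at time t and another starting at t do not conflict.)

5

The answer is the maximum number of intervals overlapping at any instant.
starts: [2, 3, 4, 4, 4, 7, 9, 12, 13, 14, 14, 22]
ends:   [5, 5, 5, 6, 8, 8, 10, 16, 16, 16, 18, 25]
s2→1 s3→2 s4→3 s4→4 s4→5  — peak 5.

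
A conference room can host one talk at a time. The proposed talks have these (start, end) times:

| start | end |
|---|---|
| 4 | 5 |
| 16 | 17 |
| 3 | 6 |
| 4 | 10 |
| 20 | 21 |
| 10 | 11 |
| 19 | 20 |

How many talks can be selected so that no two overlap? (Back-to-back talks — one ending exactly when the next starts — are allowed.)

5

Sort by end time and greedily take each interval whose start is ≥ the last chosen end.
Sorted by end: (4,5)  (3,6)  (4,10)  (10,11)  (16,17)  (19,20)  (20,21)
take (4,5); skip (4,10); take (10,11); take (16,17); take (19,20); take (20,21).
Selected 5 talks.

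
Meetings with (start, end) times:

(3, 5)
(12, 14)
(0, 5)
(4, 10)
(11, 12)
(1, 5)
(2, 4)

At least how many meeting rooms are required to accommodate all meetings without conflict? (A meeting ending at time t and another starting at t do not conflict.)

4

starts: [0, 1, 2, 3, 4, 11, 12]
ends:   [4, 5, 5, 5, 10, 12, 14]
s0→1 s1→2 s2→3 s3→4  — peak 4.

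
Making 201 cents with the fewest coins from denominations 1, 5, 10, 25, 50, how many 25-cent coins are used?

0

Greedy: take as many of the largest coin as possible, then repeat with the remainder.
201 = 4×50 + 1×1
Count of 25: 0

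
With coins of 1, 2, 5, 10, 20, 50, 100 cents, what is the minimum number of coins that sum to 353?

6

Greedy: take as many of the largest coin as possible, then repeat with the remainder.
353 = 3×100 + 1×50 + 1×2 + 1×1
Total coins = 3 + 1 + 1 + 1 = 6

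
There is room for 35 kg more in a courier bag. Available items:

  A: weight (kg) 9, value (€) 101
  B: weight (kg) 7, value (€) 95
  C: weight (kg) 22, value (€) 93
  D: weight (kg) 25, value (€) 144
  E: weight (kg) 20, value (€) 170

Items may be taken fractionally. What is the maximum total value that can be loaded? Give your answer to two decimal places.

Greedy by value/weight ratio, highest first.
Ratios (sorted): B 13.57, A 11.22, E 8.50, D 5.76, C 4.23
take B (7 @ 95); take A (9 @ 101); take 19/20 of E → 161.50. Capacity used 35/35.
Total value = 357.50

357.50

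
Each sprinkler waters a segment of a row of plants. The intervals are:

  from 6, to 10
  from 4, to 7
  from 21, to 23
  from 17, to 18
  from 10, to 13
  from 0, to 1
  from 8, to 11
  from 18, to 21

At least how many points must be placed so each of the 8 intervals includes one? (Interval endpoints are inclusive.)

5

Sort by right endpoint; whenever an interval is uncovered, place a point at its right end.
Sorted: [0,1] [4,7] [6,10] [8,11] [10,13] [17,18] [18,21] [21,23]
{[0,1]} hit by 1; {[4,7],[6,10]} hit by 7; {[8,11],[10,13]} hit by 11; {[17,18],[18,21]} hit by 18; {[21,23]} hit by 23.
Points: 1, 7, 11, 18, 23 (5 total).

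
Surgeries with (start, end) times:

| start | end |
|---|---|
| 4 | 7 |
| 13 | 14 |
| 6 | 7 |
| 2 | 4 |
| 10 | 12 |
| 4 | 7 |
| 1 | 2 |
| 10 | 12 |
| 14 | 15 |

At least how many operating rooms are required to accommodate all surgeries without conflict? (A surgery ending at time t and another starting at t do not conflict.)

3

Events (time:±→running): 1:+→1 2:-→0 2:+→1 4:-→0 4:+→1 4:+→2 6:+→3 … peak 3.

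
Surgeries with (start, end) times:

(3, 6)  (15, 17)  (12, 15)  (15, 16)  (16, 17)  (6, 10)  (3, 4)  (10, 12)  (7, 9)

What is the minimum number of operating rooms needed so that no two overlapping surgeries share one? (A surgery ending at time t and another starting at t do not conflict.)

2

Count concurrent intervals with a sweep; the peak is the room count.
starts: [3, 3, 6, 7, 10, 12, 15, 15, 16]
ends:   [4, 6, 9, 10, 12, 15, 16, 17, 17]
s3→1 s3→2  — peak 2.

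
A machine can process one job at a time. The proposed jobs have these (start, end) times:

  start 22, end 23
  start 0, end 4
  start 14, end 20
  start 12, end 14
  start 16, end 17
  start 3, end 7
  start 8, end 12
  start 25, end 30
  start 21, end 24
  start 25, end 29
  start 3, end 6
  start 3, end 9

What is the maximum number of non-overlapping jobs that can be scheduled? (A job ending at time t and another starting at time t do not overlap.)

6

Order by finish time; keep every interval that doesn't clash with the previous kept one.
By end time: (0,4), (3,6), (3,7), (3,9), (8,12), (12,14), (16,17), (14,20), (22,23), (21,24), (25,29), (25,30).
Pick (0,4); next start ≥ 4 → (8,12); next start ≥ 12 → (12,14); next start ≥ 14 → (16,17); next start ≥ 17 → (22,23); next start ≥ 23 → (25,29).
Selected 6 jobs.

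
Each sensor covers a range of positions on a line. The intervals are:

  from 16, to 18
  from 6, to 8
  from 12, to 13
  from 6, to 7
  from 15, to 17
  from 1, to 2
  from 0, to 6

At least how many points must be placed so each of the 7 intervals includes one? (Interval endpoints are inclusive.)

4

By right end: [1,2]  [0,6]  [6,7]  [6,8]  [12,13]  [15,17]  [16,18]
[1,2] uncovered → point at 2; [6,7] uncovered → point at 7; [12,13] uncovered → point at 13; [15,17] uncovered → point at 17.
Points: 2, 7, 13, 17 (4 total).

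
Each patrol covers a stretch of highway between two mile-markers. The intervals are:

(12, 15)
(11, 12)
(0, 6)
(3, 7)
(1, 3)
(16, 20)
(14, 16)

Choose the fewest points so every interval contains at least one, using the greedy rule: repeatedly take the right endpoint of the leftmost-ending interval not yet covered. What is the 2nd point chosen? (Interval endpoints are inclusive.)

12

By right end: [1,3]  [0,6]  [3,7]  [11,12]  [12,15]  [14,16]  [16,20]
[1,3] uncovered → point at 3; [11,12] uncovered → point at 12; [14,16] uncovered → point at 16.
Points: 3, 12, 16 (3 total).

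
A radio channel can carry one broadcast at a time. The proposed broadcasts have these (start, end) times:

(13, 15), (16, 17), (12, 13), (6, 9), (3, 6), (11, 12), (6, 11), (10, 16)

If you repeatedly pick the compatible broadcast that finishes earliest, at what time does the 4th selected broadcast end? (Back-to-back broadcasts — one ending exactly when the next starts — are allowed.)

Sorted by end: (3,6)  (6,9)  (6,11)  (11,12)  (12,13)  (13,15)  (10,16)  (16,17)
take (3,6); take (6,9); skip (6,11); take (11,12); take (12,13); take (13,15); take (16,17).
Selected: (3,6) (6,9) (11,12) (12,13) (13,15) (16,17)

13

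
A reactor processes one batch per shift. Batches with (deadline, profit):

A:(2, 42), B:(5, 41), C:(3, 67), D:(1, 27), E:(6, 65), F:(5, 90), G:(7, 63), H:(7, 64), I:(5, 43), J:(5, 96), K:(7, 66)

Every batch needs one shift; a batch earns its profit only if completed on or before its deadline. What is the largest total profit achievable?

511

Take jobs in profit order; each goes to the latest open slot no later than its deadline.
Profit order: J=96 F=90 C=67 K=66 E=65 H=64 G=63 I=43 A=42 B=41 D=27
Assign: J→slot 5, F→slot 4, C→slot 3, K→slot 7, E→slot 6, H→slot 2, G→slot 1, I skipped, A skipped, B skipped, D skipped.
Slots: [1:G] [2:H] [3:C] [4:F] [5:J] [6:E] [7:K]
Profit = 63 + 64 + 67 + 90 + 96 + 65 + 66 = 511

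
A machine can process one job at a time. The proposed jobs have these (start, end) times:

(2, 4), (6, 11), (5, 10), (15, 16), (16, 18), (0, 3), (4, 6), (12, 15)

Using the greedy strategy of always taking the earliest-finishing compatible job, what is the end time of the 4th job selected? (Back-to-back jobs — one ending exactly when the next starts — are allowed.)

Sort by end time and greedily take each interval whose start is ≥ the last chosen end.
Sorted by end: (0,3)  (2,4)  (4,6)  (5,10)  (6,11)  (12,15)  (15,16)  (16,18)
take (0,3); take (4,6); take (6,11); take (12,15); take (15,16); take (16,18).
Selected: (0,3) (4,6) (6,11) (12,15) (15,16) (16,18)

15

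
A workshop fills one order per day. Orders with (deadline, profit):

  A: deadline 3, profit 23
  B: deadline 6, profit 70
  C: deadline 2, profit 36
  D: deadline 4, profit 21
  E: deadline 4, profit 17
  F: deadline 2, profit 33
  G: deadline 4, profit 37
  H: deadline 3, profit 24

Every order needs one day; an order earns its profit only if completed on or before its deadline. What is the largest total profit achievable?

200

Profit order: B=70 G=37 C=36 F=33 H=24 A=23 D=21 E=17
Assign: B→slot 6, G→slot 4, C→slot 2, F→slot 1, H→slot 3, A skipped, D skipped, E skipped.
Slots: [1:F] [2:C] [3:H] [4:G] [6:B]
Profit = 33 + 36 + 24 + 37 + 70 = 200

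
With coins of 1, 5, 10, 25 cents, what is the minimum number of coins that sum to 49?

7

Use the largest denomination that fits, subtract, and repeat.
49 = 1×25 + 2×10 + 4×1
Total coins = 1 + 2 + 4 = 7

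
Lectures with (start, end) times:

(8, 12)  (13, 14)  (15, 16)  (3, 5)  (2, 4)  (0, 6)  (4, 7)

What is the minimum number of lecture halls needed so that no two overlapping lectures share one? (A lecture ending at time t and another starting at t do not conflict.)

starts: [0, 2, 3, 4, 8, 13, 15]
ends:   [4, 5, 6, 7, 12, 14, 16]
s0→1 s2→2 s3→3  — peak 3.

3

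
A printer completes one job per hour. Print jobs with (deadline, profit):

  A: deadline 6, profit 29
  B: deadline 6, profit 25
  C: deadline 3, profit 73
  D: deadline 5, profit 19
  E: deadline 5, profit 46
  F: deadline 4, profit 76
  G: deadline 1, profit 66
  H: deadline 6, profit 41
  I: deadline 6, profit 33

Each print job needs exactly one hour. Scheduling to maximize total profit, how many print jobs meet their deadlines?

Take jobs in profit order; each goes to the latest open slot no later than its deadline.
Profit order: F=76 C=73 G=66 E=46 H=41 I=33 A=29 B=25 D=19
Assign: F→slot 4, C→slot 3, G→slot 1, E→slot 5, H→slot 6, I→slot 2, A skipped, B skipped, D skipped.
Slots: [1:G] [2:I] [3:C] [4:F] [5:E] [6:H]
6 of 9 scheduled.

6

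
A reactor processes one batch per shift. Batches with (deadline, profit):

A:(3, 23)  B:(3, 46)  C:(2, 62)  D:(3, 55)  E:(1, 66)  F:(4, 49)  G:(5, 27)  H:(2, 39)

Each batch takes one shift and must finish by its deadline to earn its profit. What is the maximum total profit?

Take jobs in profit order; each goes to the latest open slot no later than its deadline.
Profit order: E=66 C=62 D=55 F=49 B=46 H=39 G=27 A=23
Assign: E→slot 1, C→slot 2, D→slot 3, F→slot 4, B skipped, H skipped, G→slot 5, A skipped.
Slots: [1:E] [2:C] [3:D] [4:F] [5:G]
Profit = 66 + 62 + 55 + 49 + 27 = 259

259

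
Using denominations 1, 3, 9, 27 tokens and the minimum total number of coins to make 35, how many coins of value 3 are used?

2

Greedy: take as many of the largest coin as possible, then repeat with the remainder.
35 = 1×27 + 2×3 + 2×1
Count of 3: 2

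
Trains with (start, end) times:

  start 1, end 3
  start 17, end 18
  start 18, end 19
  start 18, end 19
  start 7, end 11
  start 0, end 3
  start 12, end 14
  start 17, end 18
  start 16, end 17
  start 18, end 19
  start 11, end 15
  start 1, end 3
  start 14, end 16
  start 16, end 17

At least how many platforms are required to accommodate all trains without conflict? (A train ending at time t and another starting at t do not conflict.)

3

Count concurrent intervals with a sweep; the peak is the room count.
starts: [0, 1, 1, 7, 11, 12, 14, 16, 16, 17, 17, 18, 18, 18]
ends:   [3, 3, 3, 11, 14, 15, 16, 17, 17, 18, 18, 19, 19, 19]
s0→1 s1→2 s1→3  — peak 3.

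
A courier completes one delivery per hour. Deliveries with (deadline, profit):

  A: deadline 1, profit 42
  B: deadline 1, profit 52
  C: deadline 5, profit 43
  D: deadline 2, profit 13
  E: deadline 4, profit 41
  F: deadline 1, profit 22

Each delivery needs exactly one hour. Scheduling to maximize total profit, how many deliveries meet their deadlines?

Sort by profit descending; place each in the latest free slot ≤ its deadline.
Profit order: B=52 C=43 A=42 E=41 F=22 D=13
Assign: B→slot 1, C→slot 5, A skipped, E→slot 4, F skipped, D→slot 2.
Slots: [1:B] [2:D] [4:E] [5:C]
4 of 6 scheduled.

4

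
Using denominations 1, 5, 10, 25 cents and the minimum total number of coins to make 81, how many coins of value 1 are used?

81 = 3×25 + 1×5 + 1×1
Count of 1: 1

1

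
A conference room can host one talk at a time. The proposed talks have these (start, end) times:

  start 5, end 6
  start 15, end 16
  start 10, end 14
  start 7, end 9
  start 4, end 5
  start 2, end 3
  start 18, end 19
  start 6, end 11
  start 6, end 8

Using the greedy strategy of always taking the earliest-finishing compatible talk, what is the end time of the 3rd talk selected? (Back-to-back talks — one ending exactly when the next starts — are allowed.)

By end time: (2,3), (4,5), (5,6), (6,8), (7,9), (6,11), (10,14), (15,16), (18,19).
Pick (2,3); next start ≥ 3 → (4,5); next start ≥ 5 → (5,6); next start ≥ 6 → (6,8); next start ≥ 8 → (10,14); next start ≥ 14 → (15,16); next start ≥ 16 → (18,19).
Selected: (2,3) (4,5) (5,6) (6,8) (10,14) (15,16) (18,19)

6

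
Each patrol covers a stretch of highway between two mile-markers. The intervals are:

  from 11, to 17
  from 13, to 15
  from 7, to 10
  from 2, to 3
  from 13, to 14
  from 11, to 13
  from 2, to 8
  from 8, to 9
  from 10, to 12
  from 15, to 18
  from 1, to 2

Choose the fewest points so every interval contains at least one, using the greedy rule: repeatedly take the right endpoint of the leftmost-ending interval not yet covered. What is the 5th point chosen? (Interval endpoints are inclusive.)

Sorted: [1,2] [2,3] [2,8] [8,9] [7,10] [10,12] [11,13] [13,14] [13,15] [11,17] [15,18]
{[1,2],[2,3],[2,8]} hit by 2; {[8,9],[7,10]} hit by 9; {[10,12],[11,13]} hit by 12; {[13,14],[13,15],[11,17]} hit by 14; {[15,18]} hit by 18.
Points: 2, 9, 12, 14, 18 (5 total).

18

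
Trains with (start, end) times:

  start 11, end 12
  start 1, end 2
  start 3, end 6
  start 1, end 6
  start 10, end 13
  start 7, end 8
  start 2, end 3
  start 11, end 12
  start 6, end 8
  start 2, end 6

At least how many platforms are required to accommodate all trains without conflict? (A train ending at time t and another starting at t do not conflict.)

3

The answer is the maximum number of intervals overlapping at any instant.
Events (time:±→running): 1:+→1 1:+→2 2:-→1 2:+→2 2:+→3 … peak 3.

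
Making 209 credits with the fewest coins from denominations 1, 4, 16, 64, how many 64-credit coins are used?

209 − 3×64→17 − 1×16→1 − 1×1→0
Count of 64: 3

3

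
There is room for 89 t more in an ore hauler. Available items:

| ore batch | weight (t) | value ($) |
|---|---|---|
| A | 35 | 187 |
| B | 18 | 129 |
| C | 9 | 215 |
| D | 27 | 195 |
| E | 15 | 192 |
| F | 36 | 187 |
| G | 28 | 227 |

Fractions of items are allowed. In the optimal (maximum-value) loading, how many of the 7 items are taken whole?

4

Order: C (215/9=23.89) > E (192/15=12.80) > G (227/28=8.11) > D (195/27=7.22) > B (129/18=7.17) > A (187/35=5.34) > F (187/36=5.19)
Fill: take C (9 @ 215) → take E (15 @ 192) → take G (28 @ 227) → take D (27 @ 195) → take 10/18 of B → 71.67; 89/89 used.
4 item(s) taken whole; one partial (take 10/18 of B).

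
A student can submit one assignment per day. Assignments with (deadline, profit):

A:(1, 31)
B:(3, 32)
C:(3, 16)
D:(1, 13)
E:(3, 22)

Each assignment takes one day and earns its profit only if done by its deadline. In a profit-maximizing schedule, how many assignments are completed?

3

Take jobs in profit order; each goes to the latest open slot no later than its deadline.
By profit: B(d3,32), A(d1,31), E(d3,22), C(d3,16), D(d1,13)
B→slot 3; A→slot 1; E→slot 2; C skipped; D skipped.
3 of 5 scheduled.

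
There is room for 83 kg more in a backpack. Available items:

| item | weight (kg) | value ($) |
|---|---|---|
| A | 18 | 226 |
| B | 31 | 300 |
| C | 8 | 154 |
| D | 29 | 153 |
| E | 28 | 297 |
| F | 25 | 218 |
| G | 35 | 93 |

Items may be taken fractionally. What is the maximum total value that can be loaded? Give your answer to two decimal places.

Sort by value per unit weight and fill in that order.
Ratios (sorted): C 19.25, A 12.56, E 10.61, B 9.68, F 8.72, D 5.28, G 2.66
take C (8 @ 154); take A (18 @ 226); take E (28 @ 297); take 29/31 of B → 280.65. Capacity used 83/83.
Total value = 957.65

957.65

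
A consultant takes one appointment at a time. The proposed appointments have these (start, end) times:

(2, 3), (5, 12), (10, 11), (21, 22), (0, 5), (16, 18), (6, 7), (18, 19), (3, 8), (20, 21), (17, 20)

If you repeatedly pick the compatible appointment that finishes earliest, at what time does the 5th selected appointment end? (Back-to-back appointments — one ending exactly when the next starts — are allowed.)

19

Sorted by end: (2,3)  (0,5)  (6,7)  (3,8)  (10,11)  (5,12)  (16,18)  (18,19)  (17,20)  (20,21)  (21,22)
take (2,3); take (6,7); take (10,11); take (16,18); take (18,19); take (20,21); take (21,22).
Selected: (2,3) (6,7) (10,11) (16,18) (18,19) (20,21) (21,22)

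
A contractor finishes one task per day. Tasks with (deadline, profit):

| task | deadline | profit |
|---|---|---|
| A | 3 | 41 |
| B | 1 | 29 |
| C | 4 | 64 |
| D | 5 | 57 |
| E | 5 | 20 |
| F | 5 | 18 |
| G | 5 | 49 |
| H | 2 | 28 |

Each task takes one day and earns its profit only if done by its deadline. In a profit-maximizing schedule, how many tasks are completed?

Sort by profit descending; place each in the latest free slot ≤ its deadline.
By profit: C(d4,64), D(d5,57), G(d5,49), A(d3,41), B(d1,29), H(d2,28), E(d5,20), F(d5,18)
C→slot 4; D→slot 5; G→slot 3; A→slot 2; B→slot 1; H skipped; E skipped; F skipped.
5 of 8 scheduled.

5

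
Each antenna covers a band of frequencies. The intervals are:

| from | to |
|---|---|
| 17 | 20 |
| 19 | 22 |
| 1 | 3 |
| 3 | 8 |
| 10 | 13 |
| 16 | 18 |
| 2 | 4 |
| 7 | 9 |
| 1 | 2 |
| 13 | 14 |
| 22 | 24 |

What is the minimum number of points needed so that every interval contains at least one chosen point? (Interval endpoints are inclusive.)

5

Process intervals by earliest right end; each time one isn't hit yet, stab at its right endpoint.
By right end: [1,2]  [1,3]  [2,4]  [3,8]  [7,9]  [10,13]  [13,14]  [16,18]  [17,20]  [19,22]  [22,24]
[1,2] uncovered → point at 2; [3,8] uncovered → point at 8; [10,13] uncovered → point at 13; [16,18] uncovered → point at 18; [19,22] uncovered → point at 22.
Points: 2, 8, 13, 18, 22 (5 total).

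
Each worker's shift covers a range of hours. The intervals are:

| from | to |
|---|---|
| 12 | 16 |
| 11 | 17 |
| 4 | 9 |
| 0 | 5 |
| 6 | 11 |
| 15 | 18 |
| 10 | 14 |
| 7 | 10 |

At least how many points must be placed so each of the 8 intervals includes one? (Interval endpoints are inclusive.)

Sort by right endpoint; whenever an interval is uncovered, place a point at its right end.
Sorted: [0,5] [4,9] [7,10] [6,11] [10,14] [12,16] [11,17] [15,18]
{[0,5],[4,9]} hit by 5; {[7,10],[6,11],[10,14]} hit by 10; {[12,16],[11,17],[15,18]} hit by 16.
Points: 5, 10, 16 (3 total).

3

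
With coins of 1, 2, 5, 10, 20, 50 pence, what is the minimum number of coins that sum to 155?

4

Greedy: take as many of the largest coin as possible, then repeat with the remainder.
155 = 3×50 + 1×5
Total coins = 3 + 1 = 4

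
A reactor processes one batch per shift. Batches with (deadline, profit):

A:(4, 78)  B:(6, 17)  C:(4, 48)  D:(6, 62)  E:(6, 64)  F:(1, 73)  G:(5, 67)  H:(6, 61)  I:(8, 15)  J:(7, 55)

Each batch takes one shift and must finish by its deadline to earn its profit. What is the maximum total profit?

475

Profit order: A=78 F=73 G=67 E=64 D=62 H=61 J=55 C=48 B=17 I=15
Assign: A→slot 4, F→slot 1, G→slot 5, E→slot 6, D→slot 3, H→slot 2, J→slot 7, C skipped, B skipped, I→slot 8.
Slots: [1:F] [2:H] [3:D] [4:A] [5:G] [6:E] [7:J] [8:I]
Profit = 73 + 61 + 62 + 78 + 67 + 64 + 55 + 15 = 475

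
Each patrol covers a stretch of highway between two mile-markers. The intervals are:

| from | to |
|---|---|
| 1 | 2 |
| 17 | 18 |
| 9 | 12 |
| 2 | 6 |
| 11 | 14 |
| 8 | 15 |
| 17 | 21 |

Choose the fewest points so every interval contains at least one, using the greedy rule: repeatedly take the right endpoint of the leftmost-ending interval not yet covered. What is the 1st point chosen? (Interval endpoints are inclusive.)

Process intervals by earliest right end; each time one isn't hit yet, stab at its right endpoint.
By right end: [1,2]  [2,6]  [9,12]  [11,14]  [8,15]  [17,18]  [17,21]
[1,2] uncovered → point at 2; [9,12] uncovered → point at 12; [17,18] uncovered → point at 18.
Points: 2, 12, 18 (3 total).

2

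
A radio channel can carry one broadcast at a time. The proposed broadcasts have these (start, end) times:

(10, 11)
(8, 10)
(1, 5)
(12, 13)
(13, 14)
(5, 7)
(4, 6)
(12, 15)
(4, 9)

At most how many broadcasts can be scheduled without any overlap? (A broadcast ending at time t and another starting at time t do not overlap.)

6

Sort by end time and greedily take each interval whose start is ≥ the last chosen end.
Sorted by end: (1,5)  (4,6)  (5,7)  (4,9)  (8,10)  (10,11)  (12,13)  (13,14)  (12,15)
take (1,5); skip (4,6); take (5,7); take (8,10); take (10,11); take (12,13); take (13,14).
Selected 6 broadcasts.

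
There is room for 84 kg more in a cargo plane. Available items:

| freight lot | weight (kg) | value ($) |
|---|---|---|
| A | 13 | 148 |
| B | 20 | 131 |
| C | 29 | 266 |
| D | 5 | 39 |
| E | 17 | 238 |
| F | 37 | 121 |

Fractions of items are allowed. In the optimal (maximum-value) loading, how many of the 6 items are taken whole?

5

Ratios (sorted): E 14.00, A 11.38, C 9.17, D 7.80, B 6.55, F 3.27
take E (17 @ 238); take A (13 @ 148); take C (29 @ 266); take D (5 @ 39); take B (20 @ 131). Capacity used 84/84.
5 item(s) taken whole.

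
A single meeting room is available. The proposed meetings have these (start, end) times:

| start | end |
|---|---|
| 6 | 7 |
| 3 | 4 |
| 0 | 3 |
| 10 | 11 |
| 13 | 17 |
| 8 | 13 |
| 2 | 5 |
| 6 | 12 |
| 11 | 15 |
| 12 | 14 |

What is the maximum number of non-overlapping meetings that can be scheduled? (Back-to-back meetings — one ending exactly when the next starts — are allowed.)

5

Sorted by end: (0,3)  (3,4)  (2,5)  (6,7)  (10,11)  (6,12)  (8,13)  (12,14)  (11,15)  (13,17)
take (0,3); take (3,4); skip (2,5); take (6,7); take (10,11); skip (6,12); take (12,14).
Selected 5 meetings.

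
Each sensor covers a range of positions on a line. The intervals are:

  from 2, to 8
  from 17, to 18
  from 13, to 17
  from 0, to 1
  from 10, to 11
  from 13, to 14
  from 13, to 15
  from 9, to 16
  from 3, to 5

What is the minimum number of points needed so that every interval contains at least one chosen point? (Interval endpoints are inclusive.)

Process intervals by earliest right end; each time one isn't hit yet, stab at its right endpoint.
By right end: [0,1]  [3,5]  [2,8]  [10,11]  [13,14]  [13,15]  [9,16]  [13,17]  [17,18]
[0,1] uncovered → point at 1; [3,5] uncovered → point at 5; [10,11] uncovered → point at 11; [13,14] uncovered → point at 14; [17,18] uncovered → point at 18.
Points: 1, 5, 11, 14, 18 (5 total).

5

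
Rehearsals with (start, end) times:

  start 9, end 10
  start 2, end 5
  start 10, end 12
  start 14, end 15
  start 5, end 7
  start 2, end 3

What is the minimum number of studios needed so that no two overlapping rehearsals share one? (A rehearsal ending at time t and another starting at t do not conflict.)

Count concurrent intervals with a sweep; the peak is the room count.
Events (time:±→running): 2:+→1 2:+→2 … peak 2.

2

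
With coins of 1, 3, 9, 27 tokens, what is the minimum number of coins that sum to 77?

77 − 2×27→23 − 2×9→5 − 1×3→2 − 2×1→0
Total coins = 2 + 2 + 1 + 2 = 7

7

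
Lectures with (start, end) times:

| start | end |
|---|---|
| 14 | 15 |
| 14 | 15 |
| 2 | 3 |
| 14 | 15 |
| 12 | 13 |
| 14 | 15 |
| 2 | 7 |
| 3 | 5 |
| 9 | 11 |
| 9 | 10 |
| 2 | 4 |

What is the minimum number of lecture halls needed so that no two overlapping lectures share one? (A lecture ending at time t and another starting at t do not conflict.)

4

starts: [2, 2, 2, 3, 9, 9, 12, 14, 14, 14, 14]
ends:   [3, 4, 5, 7, 10, 11, 13, 15, 15, 15, 15]
s2→1 s2→2 s2→3 e3→2 s3→3 e4→2 e5→1 e7→0 s9→1 s9→2 e10→1 e11→0 s12→1 e13→0 s14→1 s14→2 s14→3 s14→4  — peak 4.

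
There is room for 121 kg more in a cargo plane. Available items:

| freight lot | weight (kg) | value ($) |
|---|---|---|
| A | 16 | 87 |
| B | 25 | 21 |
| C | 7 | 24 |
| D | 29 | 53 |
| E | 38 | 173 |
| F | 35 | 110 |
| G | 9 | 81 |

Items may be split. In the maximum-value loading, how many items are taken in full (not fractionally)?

Ratios (sorted): G 9.00, A 5.44, E 4.55, C 3.43, F 3.14, D 1.83, B 0.84
take G (9 @ 81); take A (16 @ 87); take E (38 @ 173); take C (7 @ 24); take F (35 @ 110); take 16/29 of D → 29.24. Capacity used 121/121.
5 item(s) taken whole; one partial (take 16/29 of D).

5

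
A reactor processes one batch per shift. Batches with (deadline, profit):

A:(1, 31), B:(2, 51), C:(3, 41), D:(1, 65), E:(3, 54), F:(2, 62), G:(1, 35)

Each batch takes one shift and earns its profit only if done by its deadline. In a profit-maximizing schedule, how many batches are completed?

Take jobs in profit order; each goes to the latest open slot no later than its deadline.
By profit: D(d1,65), F(d2,62), E(d3,54), B(d2,51), C(d3,41), G(d1,35), A(d1,31)
D→slot 1; F→slot 2; E→slot 3; B skipped; C skipped; G skipped; A skipped.
3 of 7 scheduled.

3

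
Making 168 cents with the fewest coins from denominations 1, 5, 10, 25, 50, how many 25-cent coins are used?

168 = 3×50 + 1×10 + 1×5 + 3×1
Count of 25: 0

0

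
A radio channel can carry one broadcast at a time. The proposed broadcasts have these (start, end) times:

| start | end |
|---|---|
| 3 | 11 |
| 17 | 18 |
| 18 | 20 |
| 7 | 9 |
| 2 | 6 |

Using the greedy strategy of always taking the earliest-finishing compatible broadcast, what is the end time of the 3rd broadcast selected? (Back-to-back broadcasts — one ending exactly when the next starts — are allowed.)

18

By end time: (2,6), (7,9), (3,11), (17,18), (18,20).
Pick (2,6); next start ≥ 6 → (7,9); next start ≥ 9 → (17,18); next start ≥ 18 → (18,20).
Selected: (2,6) (7,9) (17,18) (18,20)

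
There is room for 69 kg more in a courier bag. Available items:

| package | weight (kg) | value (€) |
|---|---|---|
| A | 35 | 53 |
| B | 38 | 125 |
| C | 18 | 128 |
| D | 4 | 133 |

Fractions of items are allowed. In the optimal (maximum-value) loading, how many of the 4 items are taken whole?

3

Greedy by value/weight ratio, highest first.
Ratios (sorted): D 33.25, C 7.11, B 3.29, A 1.51
take D (4 @ 133); take C (18 @ 128); take B (38 @ 125); take 9/35 of A → 13.63. Capacity used 69/69.
3 item(s) taken whole; one partial (take 9/35 of A).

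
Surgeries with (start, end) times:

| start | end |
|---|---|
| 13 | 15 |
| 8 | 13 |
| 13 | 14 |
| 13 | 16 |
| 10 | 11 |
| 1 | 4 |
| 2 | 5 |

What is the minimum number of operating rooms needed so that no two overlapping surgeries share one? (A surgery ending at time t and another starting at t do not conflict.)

Events (time:±→running): 1:+→1 2:+→2 4:-→1 5:-→0 8:+→1 10:+→2 11:-→1 13:-→0 13:+→1 13:+→2 13:+→3 … peak 3.

3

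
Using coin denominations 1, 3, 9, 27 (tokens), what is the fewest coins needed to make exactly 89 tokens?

89 = 3×27 + 2×3 + 2×1
Total coins = 3 + 2 + 2 = 7

7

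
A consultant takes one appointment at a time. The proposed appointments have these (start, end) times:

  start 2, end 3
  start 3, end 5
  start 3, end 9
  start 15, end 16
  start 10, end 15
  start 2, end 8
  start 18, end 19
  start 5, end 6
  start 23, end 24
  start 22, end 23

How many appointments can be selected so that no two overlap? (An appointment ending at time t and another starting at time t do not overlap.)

Greedy by earliest finish: after sorting by end time, pick each interval compatible with the last pick.
By end time: (2,3), (3,5), (5,6), (2,8), (3,9), (10,15), (15,16), (18,19), (22,23), (23,24).
Pick (2,3); next start ≥ 3 → (3,5); next start ≥ 5 → (5,6); next start ≥ 6 → (10,15); next start ≥ 15 → (15,16); next start ≥ 16 → (18,19); next start ≥ 19 → (22,23); next start ≥ 23 → (23,24).
Selected 8 appointments.

8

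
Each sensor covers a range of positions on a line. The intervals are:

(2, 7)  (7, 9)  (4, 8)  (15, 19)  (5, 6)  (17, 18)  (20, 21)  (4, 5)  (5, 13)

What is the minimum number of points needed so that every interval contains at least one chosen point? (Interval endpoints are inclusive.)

4

Sorted: [4,5] [5,6] [2,7] [4,8] [7,9] [5,13] [17,18] [15,19] [20,21]
{[4,5],[5,6],[2,7],[4,8]} hit by 5; {[7,9],[5,13]} hit by 9; {[17,18],[15,19]} hit by 18; {[20,21]} hit by 21.
Points: 5, 9, 18, 21 (4 total).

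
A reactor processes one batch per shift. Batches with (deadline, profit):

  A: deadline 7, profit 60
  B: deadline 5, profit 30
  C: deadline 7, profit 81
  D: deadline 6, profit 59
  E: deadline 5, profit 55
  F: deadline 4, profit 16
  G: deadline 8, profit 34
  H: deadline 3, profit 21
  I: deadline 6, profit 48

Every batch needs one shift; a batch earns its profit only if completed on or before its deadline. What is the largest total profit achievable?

388

Sort by profit descending; place each in the latest free slot ≤ its deadline.
By profit: C(d7,81), A(d7,60), D(d6,59), E(d5,55), I(d6,48), G(d8,34), B(d5,30), H(d3,21), F(d4,16)
C→slot 7; A→slot 6; D→slot 5; E→slot 4; I→slot 3; G→slot 8; B→slot 2; H→slot 1; F skipped.
Profit = 21 + 30 + 48 + 55 + 59 + 60 + 81 + 34 = 388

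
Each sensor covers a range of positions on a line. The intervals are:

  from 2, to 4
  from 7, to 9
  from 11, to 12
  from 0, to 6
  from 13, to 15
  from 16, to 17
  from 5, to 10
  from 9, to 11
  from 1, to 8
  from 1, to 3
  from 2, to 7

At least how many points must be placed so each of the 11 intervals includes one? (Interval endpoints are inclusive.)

5

By right end: [1,3]  [2,4]  [0,6]  [2,7]  [1,8]  [7,9]  [5,10]  [9,11]  [11,12]  [13,15]  [16,17]
[1,3] uncovered → point at 3; [7,9] uncovered → point at 9; [11,12] uncovered → point at 12; [13,15] uncovered → point at 15; [16,17] uncovered → point at 17.
Points: 3, 9, 12, 15, 17 (5 total).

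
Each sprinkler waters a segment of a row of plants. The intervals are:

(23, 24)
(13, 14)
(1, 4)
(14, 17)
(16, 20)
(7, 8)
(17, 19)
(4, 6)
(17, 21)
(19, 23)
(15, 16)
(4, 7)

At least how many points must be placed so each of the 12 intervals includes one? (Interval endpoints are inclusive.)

Sort by right endpoint; whenever an interval is uncovered, place a point at its right end.
Sorted: [1,4] [4,6] [4,7] [7,8] [13,14] [15,16] [14,17] [17,19] [16,20] [17,21] [19,23] [23,24]
{[1,4],[4,6],[4,7]} hit by 4; {[7,8]} hit by 8; {[13,14]} hit by 14; {[15,16],[14,17]} hit by 16; {[17,19],[16,20],[17,21],[19,23]} hit by 19; {[23,24]} hit by 24.
Points: 4, 8, 14, 16, 19, 24 (6 total).

6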